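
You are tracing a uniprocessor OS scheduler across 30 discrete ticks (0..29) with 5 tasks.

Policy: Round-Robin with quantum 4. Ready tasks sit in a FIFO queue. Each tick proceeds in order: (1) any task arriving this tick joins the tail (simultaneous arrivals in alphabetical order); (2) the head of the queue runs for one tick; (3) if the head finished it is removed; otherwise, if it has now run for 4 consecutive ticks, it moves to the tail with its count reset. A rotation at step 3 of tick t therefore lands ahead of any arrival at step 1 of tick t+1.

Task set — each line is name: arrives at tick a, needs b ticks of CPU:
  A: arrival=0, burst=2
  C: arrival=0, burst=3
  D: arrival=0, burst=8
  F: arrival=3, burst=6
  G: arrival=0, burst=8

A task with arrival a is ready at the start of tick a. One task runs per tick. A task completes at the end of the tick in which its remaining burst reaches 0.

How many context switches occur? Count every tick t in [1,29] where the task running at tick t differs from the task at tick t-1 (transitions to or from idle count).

t=0: queue=[A,C,D,G] q_used=0 → run A
t=1: queue=[A,C,D,G] q_used=1 → run A
t=2: queue=[C,D,G] q_used=0 → run C
t=3: queue=[C,D,G,F] q_used=1 → run C
t=4: queue=[C,D,G,F] q_used=2 → run C
t=5: queue=[D,G,F] q_used=0 → run D
t=6: queue=[D,G,F] q_used=1 → run D
t=7: queue=[D,G,F] q_used=2 → run D
t=8: queue=[D,G,F] q_used=3 → run D
t=9: queue=[G,F,D] q_used=0 → run G
t=10: queue=[G,F,D] q_used=1 → run G
t=11: queue=[G,F,D] q_used=2 → run G
t=12: queue=[G,F,D] q_used=3 → run G
t=13: queue=[F,D,G] q_used=0 → run F
t=14: queue=[F,D,G] q_used=1 → run F
t=15: queue=[F,D,G] q_used=2 → run F
t=16: queue=[F,D,G] q_used=3 → run F
t=17: queue=[D,G,F] q_used=0 → run D
t=18: queue=[D,G,F] q_used=1 → run D
t=19: queue=[D,G,F] q_used=2 → run D
t=20: queue=[D,G,F] q_used=3 → run D
t=21: queue=[G,F] q_used=0 → run G
t=22: queue=[G,F] q_used=1 → run G
t=23: queue=[G,F] q_used=2 → run G
t=24: queue=[G,F] q_used=3 → run G
t=25: queue=[F] q_used=0 → run F
t=26: queue=[F] q_used=1 → run F
t=27: (idle)
t=28: (idle)
t=29: (idle)

context switches = 8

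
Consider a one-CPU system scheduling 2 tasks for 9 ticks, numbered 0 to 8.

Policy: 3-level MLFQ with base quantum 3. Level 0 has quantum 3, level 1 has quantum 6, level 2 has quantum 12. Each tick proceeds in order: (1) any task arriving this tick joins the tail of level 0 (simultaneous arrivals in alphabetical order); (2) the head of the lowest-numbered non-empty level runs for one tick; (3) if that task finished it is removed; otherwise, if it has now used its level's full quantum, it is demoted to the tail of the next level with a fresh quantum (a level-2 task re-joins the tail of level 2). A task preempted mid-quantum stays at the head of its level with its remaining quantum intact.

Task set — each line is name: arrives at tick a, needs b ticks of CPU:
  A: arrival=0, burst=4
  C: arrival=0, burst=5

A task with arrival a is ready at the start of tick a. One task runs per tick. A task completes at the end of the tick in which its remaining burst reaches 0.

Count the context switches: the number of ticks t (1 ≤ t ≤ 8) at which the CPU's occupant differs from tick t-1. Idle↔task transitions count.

context switches = 3

t=0: L0/L1/L2 = AC/-/- → run A
t=1: L0/L1/L2 = AC/-/- → run A
t=2: L0/L1/L2 = AC/-/- → run A
t=3: L0/L1/L2 = C/A/- → run C
t=4: L0/L1/L2 = C/A/- → run C
t=5: L0/L1/L2 = C/A/- → run C
t=6: L0/L1/L2 = -/AC/- → run A
t=7: L0/L1/L2 = -/C/- → run C
t=8: L0/L1/L2 = -/C/- → run C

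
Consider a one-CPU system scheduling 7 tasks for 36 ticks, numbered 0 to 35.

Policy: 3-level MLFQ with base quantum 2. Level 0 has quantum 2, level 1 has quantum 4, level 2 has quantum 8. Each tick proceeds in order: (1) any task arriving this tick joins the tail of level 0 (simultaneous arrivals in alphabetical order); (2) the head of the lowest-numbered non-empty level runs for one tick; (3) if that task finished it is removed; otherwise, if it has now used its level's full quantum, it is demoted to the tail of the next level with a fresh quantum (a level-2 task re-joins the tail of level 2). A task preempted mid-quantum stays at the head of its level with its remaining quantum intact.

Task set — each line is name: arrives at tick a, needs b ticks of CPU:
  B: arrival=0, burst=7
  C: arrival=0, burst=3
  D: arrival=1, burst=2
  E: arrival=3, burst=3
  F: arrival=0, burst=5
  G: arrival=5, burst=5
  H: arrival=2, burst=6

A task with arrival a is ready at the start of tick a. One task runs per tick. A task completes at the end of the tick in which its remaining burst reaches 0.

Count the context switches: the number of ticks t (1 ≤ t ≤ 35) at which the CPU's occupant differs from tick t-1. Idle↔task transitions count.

t=0: L0/L1/L2 = BCF/-/- → run B
t=1: L0/L1/L2 = BCFD/-/- → run B
t=2: L0/L1/L2 = CFDH/B/- → run C
t=3: L0/L1/L2 = CFDHE/B/- → run C
t=4: L0/L1/L2 = FDHE/BC/- → run F
t=5: L0/L1/L2 = FDHEG/BC/- → run F
t=6: L0/L1/L2 = DHEG/BCF/- → run D
t=7: L0/L1/L2 = DHEG/BCF/- → run D
t=8: L0/L1/L2 = HEG/BCF/- → run H
t=9: L0/L1/L2 = HEG/BCF/- → run H
t=10: L0/L1/L2 = EG/BCFH/- → run E
t=11: L0/L1/L2 = EG/BCFH/- → run E
t=12: L0/L1/L2 = G/BCFHE/- → run G
t=13: L0/L1/L2 = G/BCFHE/- → run G
t=14: L0/L1/L2 = -/BCFHEG/- → run B
t=15: L0/L1/L2 = -/BCFHEG/- → run B
t=16: L0/L1/L2 = -/BCFHEG/- → run B
t=17: L0/L1/L2 = -/BCFHEG/- → run B
t=18: L0/L1/L2 = -/CFHEG/B → run C
t=19: L0/L1/L2 = -/FHEG/B → run F
t=20: L0/L1/L2 = -/FHEG/B → run F
t=21: L0/L1/L2 = -/FHEG/B → run F
t=22: L0/L1/L2 = -/HEG/B → run H
t=23: L0/L1/L2 = -/HEG/B → run H
t=24: L0/L1/L2 = -/HEG/B → run H
t=25: L0/L1/L2 = -/HEG/B → run H
t=26: L0/L1/L2 = -/EG/B → run E
t=27: L0/L1/L2 = -/G/B → run G
t=28: L0/L1/L2 = -/G/B → run G
t=29: L0/L1/L2 = -/G/B → run G
t=30: L0/L1/L2 = -/-/B → run B
t=31: (idle)
t=32: (idle)
t=33: (idle)
t=34: (idle)
t=35: (idle)

context switches = 14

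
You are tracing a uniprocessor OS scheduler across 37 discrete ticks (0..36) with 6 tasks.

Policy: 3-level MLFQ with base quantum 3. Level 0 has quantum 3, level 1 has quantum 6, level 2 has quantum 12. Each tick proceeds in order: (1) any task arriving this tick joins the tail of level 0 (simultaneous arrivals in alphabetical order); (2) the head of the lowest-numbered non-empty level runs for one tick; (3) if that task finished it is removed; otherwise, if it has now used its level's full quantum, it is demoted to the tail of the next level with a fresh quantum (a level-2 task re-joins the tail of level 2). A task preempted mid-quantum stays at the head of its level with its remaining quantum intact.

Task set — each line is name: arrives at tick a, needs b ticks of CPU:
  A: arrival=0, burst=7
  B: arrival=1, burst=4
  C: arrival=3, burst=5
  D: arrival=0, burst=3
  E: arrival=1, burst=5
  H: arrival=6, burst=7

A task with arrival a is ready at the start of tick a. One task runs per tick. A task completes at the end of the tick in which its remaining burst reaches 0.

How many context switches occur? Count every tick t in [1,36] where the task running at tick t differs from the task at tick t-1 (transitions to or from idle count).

context switches = 11

t=0: L0/L1/L2 = AD/-/- → run A
t=1: L0/L1/L2 = ADBE/-/- → run A
t=2: L0/L1/L2 = ADBE/-/- → run A
t=3: L0/L1/L2 = DBEC/A/- → run D
t=4: L0/L1/L2 = DBEC/A/- → run D
t=5: L0/L1/L2 = DBEC/A/- → run D
t=6: L0/L1/L2 = BECH/A/- → run B
t=7: L0/L1/L2 = BECH/A/- → run B
t=8: L0/L1/L2 = BECH/A/- → run B
t=9: L0/L1/L2 = ECH/AB/- → run E
t=10: L0/L1/L2 = ECH/AB/- → run E
t=11: L0/L1/L2 = ECH/AB/- → run E
t=12: L0/L1/L2 = CH/ABE/- → run C
t=13: L0/L1/L2 = CH/ABE/- → run C
t=14: L0/L1/L2 = CH/ABE/- → run C
t=15: L0/L1/L2 = H/ABEC/- → run H
t=16: L0/L1/L2 = H/ABEC/- → run H
t=17: L0/L1/L2 = H/ABEC/- → run H
t=18: L0/L1/L2 = -/ABECH/- → run A
t=19: L0/L1/L2 = -/ABECH/- → run A
t=20: L0/L1/L2 = -/ABECH/- → run A
t=21: L0/L1/L2 = -/ABECH/- → run A
t=22: L0/L1/L2 = -/BECH/- → run B
t=23: L0/L1/L2 = -/ECH/- → run E
t=24: L0/L1/L2 = -/ECH/- → run E
t=25: L0/L1/L2 = -/CH/- → run C
t=26: L0/L1/L2 = -/CH/- → run C
t=27: L0/L1/L2 = -/H/- → run H
t=28: L0/L1/L2 = -/H/- → run H
t=29: L0/L1/L2 = -/H/- → run H
t=30: L0/L1/L2 = -/H/- → run H
t=31: (idle)
t=32: (idle)
t=33: (idle)
t=34: (idle)
t=35: (idle)
t=36: (idle)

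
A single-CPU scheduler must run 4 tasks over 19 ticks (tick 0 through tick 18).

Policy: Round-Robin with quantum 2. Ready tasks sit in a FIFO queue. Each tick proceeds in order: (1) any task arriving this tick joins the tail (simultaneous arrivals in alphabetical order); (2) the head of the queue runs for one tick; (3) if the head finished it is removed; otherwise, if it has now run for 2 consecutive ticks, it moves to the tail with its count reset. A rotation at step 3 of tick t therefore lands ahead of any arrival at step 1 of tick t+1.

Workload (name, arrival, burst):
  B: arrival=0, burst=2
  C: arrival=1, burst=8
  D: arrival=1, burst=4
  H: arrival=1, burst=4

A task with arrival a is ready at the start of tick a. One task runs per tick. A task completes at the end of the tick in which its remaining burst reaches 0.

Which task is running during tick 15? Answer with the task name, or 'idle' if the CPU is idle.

t=0: queue=[B] q_used=0 → run B
t=1: queue=[B,C,D,H] q_used=1 → run B
t=2: queue=[C,D,H] q_used=0 → run C
t=3: queue=[C,D,H] q_used=1 → run C
t=4: queue=[D,H,C] q_used=0 → run D
t=5: queue=[D,H,C] q_used=1 → run D
t=6: queue=[H,C,D] q_used=0 → run H
t=7: queue=[H,C,D] q_used=1 → run H
t=8: queue=[C,D,H] q_used=0 → run C
t=9: queue=[C,D,H] q_used=1 → run C
t=10: queue=[D,H,C] q_used=0 → run D
t=11: queue=[D,H,C] q_used=1 → run D
t=12: queue=[H,C] q_used=0 → run H
t=13: queue=[H,C] q_used=1 → run H
t=14: queue=[C] q_used=0 → run C
t=15: queue=[C] q_used=1 → run C
t=16: queue=[C] q_used=0 → run C
t=17: queue=[C] q_used=1 → run C
t=18: (idle)

running at tick 15 = C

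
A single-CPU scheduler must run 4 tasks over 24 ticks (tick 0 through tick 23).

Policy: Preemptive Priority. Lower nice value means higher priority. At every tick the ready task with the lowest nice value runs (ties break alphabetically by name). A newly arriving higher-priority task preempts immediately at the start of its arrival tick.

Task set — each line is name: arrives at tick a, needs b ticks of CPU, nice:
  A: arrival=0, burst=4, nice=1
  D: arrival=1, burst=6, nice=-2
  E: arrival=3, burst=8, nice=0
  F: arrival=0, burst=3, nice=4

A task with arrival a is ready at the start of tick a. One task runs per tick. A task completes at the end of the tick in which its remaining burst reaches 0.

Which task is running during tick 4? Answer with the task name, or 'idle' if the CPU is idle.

t=0: ready={A,F} → run A
t=1: ready={A,D,F} → run D
t=2: ready={A,D,F} → run D
t=3: ready={A,D,E,F} → run D
t=4: ready={A,D,E,F} → run D
t=5: ready={A,D,E,F} → run D
t=6: ready={A,D,E,F} → run D
t=7: ready={A,E,F} → run E
t=8: ready={A,E,F} → run E
t=9: ready={A,E,F} → run E
t=10: ready={A,E,F} → run E
t=11: ready={A,E,F} → run E
t=12: ready={A,E,F} → run E
t=13: ready={A,E,F} → run E
t=14: ready={A,E,F} → run E
t=15: ready={A,F} → run A
t=16: ready={A,F} → run A
t=17: ready={A,F} → run A
t=18: ready={F} → run F
t=19: ready={F} → run F
t=20: ready={F} → run F
t=21: (idle)
t=22: (idle)
t=23: (idle)

running at tick 4 = D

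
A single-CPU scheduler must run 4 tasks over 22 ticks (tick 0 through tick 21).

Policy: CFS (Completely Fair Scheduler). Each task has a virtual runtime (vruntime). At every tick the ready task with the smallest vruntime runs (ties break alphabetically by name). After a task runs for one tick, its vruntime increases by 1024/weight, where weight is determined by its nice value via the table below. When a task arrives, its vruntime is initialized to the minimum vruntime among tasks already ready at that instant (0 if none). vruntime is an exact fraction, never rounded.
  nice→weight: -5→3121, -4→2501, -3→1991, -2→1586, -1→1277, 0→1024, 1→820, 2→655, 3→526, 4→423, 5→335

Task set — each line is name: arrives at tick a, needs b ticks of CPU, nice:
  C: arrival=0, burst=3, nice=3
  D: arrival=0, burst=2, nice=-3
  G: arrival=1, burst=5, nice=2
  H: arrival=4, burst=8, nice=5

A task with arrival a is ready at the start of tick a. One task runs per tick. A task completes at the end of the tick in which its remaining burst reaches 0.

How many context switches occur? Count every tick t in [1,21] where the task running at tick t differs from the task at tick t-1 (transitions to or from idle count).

context switches = 12

t=0: vr[C=0 D=0] → run C
t=1: vr[C=512/263 D=0 G=0] → run D
t=2: vr[C=512/263 D=1024/1991 G=0] → run G
t=3: vr[C=512/263 D=1024/1991 G=1024/655] → run D
t=4: vr[C=512/263 G=1024/655 H=1024/655] → run G
t=5: vr[C=512/263 G=2048/655 H=1024/655] → run H
t=6: vr[C=512/263 G=2048/655 H=202752/43885] → run C
t=7: vr[C=1024/263 G=2048/655 H=202752/43885] → run G
t=8: vr[C=1024/263 G=3072/655 H=202752/43885] → run C
t=9: vr[G=3072/655 H=202752/43885] → run H
t=10: vr[G=3072/655 H=336896/43885] → run G
t=11: vr[G=4096/655 H=336896/43885] → run G
t=12: vr[H=336896/43885] → run H
t=13: vr[H=94208/8777] → run H
t=14: vr[H=605184/43885] → run H
t=15: vr[H=739328/43885] → run H
t=16: vr[H=873472/43885] → run H
t=17: vr[H=1007616/43885] → run H
t=18: (idle)
t=19: (idle)
t=20: (idle)
t=21: (idle)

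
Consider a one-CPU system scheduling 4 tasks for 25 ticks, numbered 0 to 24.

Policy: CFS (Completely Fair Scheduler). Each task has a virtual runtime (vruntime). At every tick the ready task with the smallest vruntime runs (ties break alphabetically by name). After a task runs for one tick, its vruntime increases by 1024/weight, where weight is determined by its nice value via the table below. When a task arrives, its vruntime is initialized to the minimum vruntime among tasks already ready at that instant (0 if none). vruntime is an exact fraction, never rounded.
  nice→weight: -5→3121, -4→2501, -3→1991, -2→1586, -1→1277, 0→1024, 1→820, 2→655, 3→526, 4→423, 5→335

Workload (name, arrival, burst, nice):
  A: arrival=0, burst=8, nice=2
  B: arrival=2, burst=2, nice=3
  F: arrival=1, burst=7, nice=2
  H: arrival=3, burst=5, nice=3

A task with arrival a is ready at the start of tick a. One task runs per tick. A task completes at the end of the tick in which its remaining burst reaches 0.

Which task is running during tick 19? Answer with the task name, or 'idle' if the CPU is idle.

running at tick 19 = F

t=0: vr[A=0] → run A
t=1: vr[A=1024/655 F=1024/655] → run A
t=2: vr[A=2048/655 B=1024/655 F=1024/655] → run B
t=3: vr[A=2048/655 B=604672/172265 F=1024/655 H=1024/655] → run F
t=4: vr[A=2048/655 B=604672/172265 F=2048/655 H=1024/655] → run H
t=5: vr[A=2048/655 B=604672/172265 F=2048/655 H=604672/172265] → run A
t=6: vr[A=3072/655 B=604672/172265 F=2048/655 H=604672/172265] → run F
t=7: vr[A=3072/655 B=604672/172265 F=3072/655 H=604672/172265] → run B
t=8: vr[A=3072/655 F=3072/655 H=604672/172265] → run H
t=9: vr[A=3072/655 F=3072/655 H=940032/172265] → run A
t=10: vr[A=4096/655 F=3072/655 H=940032/172265] → run F
t=11: vr[A=4096/655 F=4096/655 H=940032/172265] → run H
t=12: vr[A=4096/655 F=4096/655 H=1275392/172265] → run A
t=13: vr[A=1024/131 F=4096/655 H=1275392/172265] → run F
t=14: vr[A=1024/131 F=1024/131 H=1275392/172265] → run H
t=15: vr[A=1024/131 F=1024/131 H=1610752/172265] → run A
t=16: vr[A=6144/655 F=1024/131 H=1610752/172265] → run F
t=17: vr[A=6144/655 F=6144/655 H=1610752/172265] → run H
t=18: vr[A=6144/655 F=6144/655] → run A
t=19: vr[A=7168/655 F=6144/655] → run F
t=20: vr[A=7168/655 F=7168/655] → run A
t=21: vr[F=7168/655] → run F
t=22: (idle)
t=23: (idle)
t=24: (idle)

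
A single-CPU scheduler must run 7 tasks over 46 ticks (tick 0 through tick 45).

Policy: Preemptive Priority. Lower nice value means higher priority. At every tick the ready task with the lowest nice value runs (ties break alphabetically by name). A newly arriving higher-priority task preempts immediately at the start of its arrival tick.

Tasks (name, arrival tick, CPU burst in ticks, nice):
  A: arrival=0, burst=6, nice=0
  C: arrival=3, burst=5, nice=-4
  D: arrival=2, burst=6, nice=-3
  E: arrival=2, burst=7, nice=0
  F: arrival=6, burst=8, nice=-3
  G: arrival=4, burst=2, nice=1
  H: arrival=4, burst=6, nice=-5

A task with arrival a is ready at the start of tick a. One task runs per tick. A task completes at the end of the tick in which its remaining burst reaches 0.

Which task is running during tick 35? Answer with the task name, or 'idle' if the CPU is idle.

t=0: ready={A} → run A
t=1: ready={A} → run A
t=2: ready={A,D,E} → run D
t=3: ready={A,C,D,E} → run C
t=4: ready={A,C,D,E,G,H} → run H
t=5: ready={A,C,D,E,G,H} → run H
t=6: ready={A,C,D,E,F,G,H} → run H
t=7: ready={A,C,D,E,F,G,H} → run H
t=8: ready={A,C,D,E,F,G,H} → run H
t=9: ready={A,C,D,E,F,G,H} → run H
t=10: ready={A,C,D,E,F,G} → run C
t=11: ready={A,C,D,E,F,G} → run C
t=12: ready={A,C,D,E,F,G} → run C
t=13: ready={A,C,D,E,F,G} → run C
t=14: ready={A,D,E,F,G} → run D
t=15: ready={A,D,E,F,G} → run D
t=16: ready={A,D,E,F,G} → run D
t=17: ready={A,D,E,F,G} → run D
t=18: ready={A,D,E,F,G} → run D
t=19: ready={A,E,F,G} → run F
t=20: ready={A,E,F,G} → run F
t=21: ready={A,E,F,G} → run F
t=22: ready={A,E,F,G} → run F
t=23: ready={A,E,F,G} → run F
t=24: ready={A,E,F,G} → run F
t=25: ready={A,E,F,G} → run F
t=26: ready={A,E,F,G} → run F
t=27: ready={A,E,G} → run A
t=28: ready={A,E,G} → run A
t=29: ready={A,E,G} → run A
t=30: ready={A,E,G} → run A
t=31: ready={E,G} → run E
t=32: ready={E,G} → run E
t=33: ready={E,G} → run E
t=34: ready={E,G} → run E
t=35: ready={E,G} → run E
t=36: ready={E,G} → run E
t=37: ready={E,G} → run E
t=38: ready={G} → run G
t=39: ready={G} → run G
t=40: (idle)
t=41: (idle)
t=42: (idle)
t=43: (idle)
t=44: (idle)
t=45: (idle)

running at tick 35 = E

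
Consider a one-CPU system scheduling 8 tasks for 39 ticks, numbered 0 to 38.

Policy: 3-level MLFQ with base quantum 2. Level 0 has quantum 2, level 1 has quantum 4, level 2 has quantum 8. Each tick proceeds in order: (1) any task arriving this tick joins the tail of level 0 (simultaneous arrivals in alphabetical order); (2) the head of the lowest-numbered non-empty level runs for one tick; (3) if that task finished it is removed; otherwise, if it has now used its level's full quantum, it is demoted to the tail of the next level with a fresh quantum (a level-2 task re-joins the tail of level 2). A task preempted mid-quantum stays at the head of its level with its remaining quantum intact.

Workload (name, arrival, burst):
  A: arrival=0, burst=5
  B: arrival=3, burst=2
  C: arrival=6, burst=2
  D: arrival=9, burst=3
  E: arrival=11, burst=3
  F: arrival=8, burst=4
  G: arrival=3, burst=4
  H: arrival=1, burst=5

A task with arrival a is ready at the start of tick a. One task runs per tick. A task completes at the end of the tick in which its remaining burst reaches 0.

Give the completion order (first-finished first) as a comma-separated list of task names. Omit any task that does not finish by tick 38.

completion order = B, C, A, H, G, F, D, E

t=0: L0/L1/L2 = A/-/- → run A
t=1: L0/L1/L2 = AH/-/- → run A
t=2: L0/L1/L2 = H/A/- → run H
t=3: L0/L1/L2 = HBG/A/- → run H
t=4: L0/L1/L2 = BG/AH/- → run B
t=5: L0/L1/L2 = BG/AH/- → run B
t=6: L0/L1/L2 = GC/AH/- → run G
t=7: L0/L1/L2 = GC/AH/- → run G
t=8: L0/L1/L2 = CF/AHG/- → run C
t=9: L0/L1/L2 = CFD/AHG/- → run C
t=10: L0/L1/L2 = FD/AHG/- → run F
t=11: L0/L1/L2 = FDE/AHG/- → run F
t=12: L0/L1/L2 = DE/AHGF/- → run D
t=13: L0/L1/L2 = DE/AHGF/- → run D
t=14: L0/L1/L2 = E/AHGFD/- → run E
t=15: L0/L1/L2 = E/AHGFD/- → run E
t=16: L0/L1/L2 = -/AHGFDE/- → run A
t=17: L0/L1/L2 = -/AHGFDE/- → run A
t=18: L0/L1/L2 = -/AHGFDE/- → run A
t=19: L0/L1/L2 = -/HGFDE/- → run H
t=20: L0/L1/L2 = -/HGFDE/- → run H
t=21: L0/L1/L2 = -/HGFDE/- → run H
t=22: L0/L1/L2 = -/GFDE/- → run G
t=23: L0/L1/L2 = -/GFDE/- → run G
t=24: L0/L1/L2 = -/FDE/- → run F
t=25: L0/L1/L2 = -/FDE/- → run F
t=26: L0/L1/L2 = -/DE/- → run D
t=27: L0/L1/L2 = -/E/- → run E
t=28: (idle)
t=29: (idle)
t=30: (idle)
t=31: (idle)
t=32: (idle)
t=33: (idle)
t=34: (idle)
t=35: (idle)
t=36: (idle)
t=37: (idle)
t=38: (idle)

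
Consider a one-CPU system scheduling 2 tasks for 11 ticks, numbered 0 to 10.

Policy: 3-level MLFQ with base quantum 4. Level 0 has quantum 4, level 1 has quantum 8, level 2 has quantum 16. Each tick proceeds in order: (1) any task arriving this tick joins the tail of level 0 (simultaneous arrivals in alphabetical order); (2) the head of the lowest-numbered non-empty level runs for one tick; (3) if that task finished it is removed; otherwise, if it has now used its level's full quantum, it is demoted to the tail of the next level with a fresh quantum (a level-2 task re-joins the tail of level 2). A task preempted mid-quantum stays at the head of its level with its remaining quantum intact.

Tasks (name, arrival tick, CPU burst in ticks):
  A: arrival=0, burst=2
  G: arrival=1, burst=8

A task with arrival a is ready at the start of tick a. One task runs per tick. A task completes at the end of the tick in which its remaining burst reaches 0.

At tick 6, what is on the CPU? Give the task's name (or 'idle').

running at tick 6 = G

t=0: L0/L1/L2 = A/-/- → run A
t=1: L0/L1/L2 = AG/-/- → run A
t=2: L0/L1/L2 = G/-/- → run G
t=3: L0/L1/L2 = G/-/- → run G
t=4: L0/L1/L2 = G/-/- → run G
t=5: L0/L1/L2 = G/-/- → run G
t=6: L0/L1/L2 = -/G/- → run G
t=7: L0/L1/L2 = -/G/- → run G
t=8: L0/L1/L2 = -/G/- → run G
t=9: L0/L1/L2 = -/G/- → run G
t=10: (idle)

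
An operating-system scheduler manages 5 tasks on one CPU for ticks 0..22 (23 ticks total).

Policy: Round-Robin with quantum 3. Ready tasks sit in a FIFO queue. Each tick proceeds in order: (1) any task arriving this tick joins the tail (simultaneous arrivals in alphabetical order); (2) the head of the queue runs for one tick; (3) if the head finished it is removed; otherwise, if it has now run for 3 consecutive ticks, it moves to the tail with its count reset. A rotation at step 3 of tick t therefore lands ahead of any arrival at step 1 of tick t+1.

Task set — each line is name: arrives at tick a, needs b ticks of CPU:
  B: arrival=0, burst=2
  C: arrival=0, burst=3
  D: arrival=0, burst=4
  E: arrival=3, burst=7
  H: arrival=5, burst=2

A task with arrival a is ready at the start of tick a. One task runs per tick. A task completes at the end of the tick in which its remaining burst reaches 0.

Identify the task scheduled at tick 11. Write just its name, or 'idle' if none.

running at tick 11 = H

t=0: queue=[B,C,D] q_used=0 → run B
t=1: queue=[B,C,D] q_used=1 → run B
t=2: queue=[C,D] q_used=0 → run C
t=3: queue=[C,D,E] q_used=1 → run C
t=4: queue=[C,D,E] q_used=2 → run C
t=5: queue=[D,E,H] q_used=0 → run D
t=6: queue=[D,E,H] q_used=1 → run D
t=7: queue=[D,E,H] q_used=2 → run D
t=8: queue=[E,H,D] q_used=0 → run E
t=9: queue=[E,H,D] q_used=1 → run E
t=10: queue=[E,H,D] q_used=2 → run E
t=11: queue=[H,D,E] q_used=0 → run H
t=12: queue=[H,D,E] q_used=1 → run H
t=13: queue=[D,E] q_used=0 → run D
t=14: queue=[E] q_used=0 → run E
t=15: queue=[E] q_used=1 → run E
t=16: queue=[E] q_used=2 → run E
t=17: queue=[E] q_used=0 → run E
t=18: (idle)
t=19: (idle)
t=20: (idle)
t=21: (idle)
t=22: (idle)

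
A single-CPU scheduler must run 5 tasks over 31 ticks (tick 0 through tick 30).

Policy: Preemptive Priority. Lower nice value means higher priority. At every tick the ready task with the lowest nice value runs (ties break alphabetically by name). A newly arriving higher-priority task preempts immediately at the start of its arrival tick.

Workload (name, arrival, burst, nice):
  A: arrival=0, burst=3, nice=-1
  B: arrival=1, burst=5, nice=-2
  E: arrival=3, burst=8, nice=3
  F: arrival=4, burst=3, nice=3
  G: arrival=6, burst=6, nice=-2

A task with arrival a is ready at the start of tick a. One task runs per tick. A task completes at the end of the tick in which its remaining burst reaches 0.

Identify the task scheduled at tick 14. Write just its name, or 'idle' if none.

t=0: ready={A} → run A
t=1: ready={A,B} → run B
t=2: ready={A,B} → run B
t=3: ready={A,B,E} → run B
t=4: ready={A,B,E,F} → run B
t=5: ready={A,B,E,F} → run B
t=6: ready={A,E,F,G} → run G
t=7: ready={A,E,F,G} → run G
t=8: ready={A,E,F,G} → run G
t=9: ready={A,E,F,G} → run G
t=10: ready={A,E,F,G} → run G
t=11: ready={A,E,F,G} → run G
t=12: ready={A,E,F} → run A
t=13: ready={A,E,F} → run A
t=14: ready={E,F} → run E
t=15: ready={E,F} → run E
t=16: ready={E,F} → run E
t=17: ready={E,F} → run E
t=18: ready={E,F} → run E
t=19: ready={E,F} → run E
t=20: ready={E,F} → run E
t=21: ready={E,F} → run E
t=22: ready={F} → run F
t=23: ready={F} → run F
t=24: ready={F} → run F
t=25: (idle)
t=26: (idle)
t=27: (idle)
t=28: (idle)
t=29: (idle)
t=30: (idle)

running at tick 14 = E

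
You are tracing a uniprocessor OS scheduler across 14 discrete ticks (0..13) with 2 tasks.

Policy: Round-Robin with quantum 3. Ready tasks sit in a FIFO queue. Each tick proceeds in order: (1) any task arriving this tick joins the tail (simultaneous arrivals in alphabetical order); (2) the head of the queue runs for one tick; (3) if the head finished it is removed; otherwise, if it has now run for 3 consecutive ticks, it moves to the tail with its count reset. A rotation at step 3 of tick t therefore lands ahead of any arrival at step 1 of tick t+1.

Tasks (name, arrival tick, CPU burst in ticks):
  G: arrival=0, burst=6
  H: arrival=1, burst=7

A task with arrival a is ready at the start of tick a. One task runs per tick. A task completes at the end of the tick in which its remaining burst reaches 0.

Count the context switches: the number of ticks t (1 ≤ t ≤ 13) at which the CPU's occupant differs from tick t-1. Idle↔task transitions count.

t=0: queue=[G] q_used=0 → run G
t=1: queue=[G,H] q_used=1 → run G
t=2: queue=[G,H] q_used=2 → run G
t=3: queue=[H,G] q_used=0 → run H
t=4: queue=[H,G] q_used=1 → run H
t=5: queue=[H,G] q_used=2 → run H
t=6: queue=[G,H] q_used=0 → run G
t=7: queue=[G,H] q_used=1 → run G
t=8: queue=[G,H] q_used=2 → run G
t=9: queue=[H] q_used=0 → run H
t=10: queue=[H] q_used=1 → run H
t=11: queue=[H] q_used=2 → run H
t=12: queue=[H] q_used=0 → run H
t=13: (idle)

context switches = 4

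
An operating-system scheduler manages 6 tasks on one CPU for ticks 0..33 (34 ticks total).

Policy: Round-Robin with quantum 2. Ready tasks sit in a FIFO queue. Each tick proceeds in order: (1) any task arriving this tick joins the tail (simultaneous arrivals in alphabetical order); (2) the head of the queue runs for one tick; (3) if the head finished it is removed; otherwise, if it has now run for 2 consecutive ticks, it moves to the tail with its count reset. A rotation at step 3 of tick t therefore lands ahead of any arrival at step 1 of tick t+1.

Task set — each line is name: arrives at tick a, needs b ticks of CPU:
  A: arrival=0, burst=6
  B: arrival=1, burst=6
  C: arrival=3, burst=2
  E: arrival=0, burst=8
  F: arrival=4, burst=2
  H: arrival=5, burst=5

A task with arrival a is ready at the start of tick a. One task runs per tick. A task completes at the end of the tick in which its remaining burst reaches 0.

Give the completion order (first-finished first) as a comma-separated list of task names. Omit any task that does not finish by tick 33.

t=0: queue=[A,E] q_used=0 → run A
t=1: queue=[A,E,B] q_used=1 → run A
t=2: queue=[E,B,A] q_used=0 → run E
t=3: queue=[E,B,A,C] q_used=1 → run E
t=4: queue=[B,A,C,E,F] q_used=0 → run B
t=5: queue=[B,A,C,E,F,H] q_used=1 → run B
t=6: queue=[A,C,E,F,H,B] q_used=0 → run A
t=7: queue=[A,C,E,F,H,B] q_used=1 → run A
t=8: queue=[C,E,F,H,B,A] q_used=0 → run C
t=9: queue=[C,E,F,H,B,A] q_used=1 → run C
t=10: queue=[E,F,H,B,A] q_used=0 → run E
t=11: queue=[E,F,H,B,A] q_used=1 → run E
t=12: queue=[F,H,B,A,E] q_used=0 → run F
t=13: queue=[F,H,B,A,E] q_used=1 → run F
t=14: queue=[H,B,A,E] q_used=0 → run H
t=15: queue=[H,B,A,E] q_used=1 → run H
t=16: queue=[B,A,E,H] q_used=0 → run B
t=17: queue=[B,A,E,H] q_used=1 → run B
t=18: queue=[A,E,H,B] q_used=0 → run A
t=19: queue=[A,E,H,B] q_used=1 → run A
t=20: queue=[E,H,B] q_used=0 → run E
t=21: queue=[E,H,B] q_used=1 → run E
t=22: queue=[H,B,E] q_used=0 → run H
t=23: queue=[H,B,E] q_used=1 → run H
t=24: queue=[B,E,H] q_used=0 → run B
t=25: queue=[B,E,H] q_used=1 → run B
t=26: queue=[E,H] q_used=0 → run E
t=27: queue=[E,H] q_used=1 → run E
t=28: queue=[H] q_used=0 → run H
t=29: (idle)
t=30: (idle)
t=31: (idle)
t=32: (idle)
t=33: (idle)

completion order = C, F, A, B, E, H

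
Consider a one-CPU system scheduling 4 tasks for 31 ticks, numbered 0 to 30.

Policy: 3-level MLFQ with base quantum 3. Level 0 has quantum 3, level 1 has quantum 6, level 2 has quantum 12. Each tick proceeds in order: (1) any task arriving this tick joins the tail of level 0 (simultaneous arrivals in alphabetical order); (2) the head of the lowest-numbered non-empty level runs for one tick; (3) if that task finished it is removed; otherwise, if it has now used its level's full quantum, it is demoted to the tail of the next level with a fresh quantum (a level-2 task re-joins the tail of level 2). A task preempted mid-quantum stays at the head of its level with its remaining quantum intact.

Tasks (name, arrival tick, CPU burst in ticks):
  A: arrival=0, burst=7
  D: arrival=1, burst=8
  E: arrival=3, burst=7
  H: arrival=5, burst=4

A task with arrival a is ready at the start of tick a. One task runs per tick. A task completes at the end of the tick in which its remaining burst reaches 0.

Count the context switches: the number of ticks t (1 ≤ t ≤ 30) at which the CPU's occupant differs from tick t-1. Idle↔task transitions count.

t=0: L0/L1/L2 = A/-/- → run A
t=1: L0/L1/L2 = AD/-/- → run A
t=2: L0/L1/L2 = AD/-/- → run A
t=3: L0/L1/L2 = DE/A/- → run D
t=4: L0/L1/L2 = DE/A/- → run D
t=5: L0/L1/L2 = DEH/A/- → run D
t=6: L0/L1/L2 = EH/AD/- → run E
t=7: L0/L1/L2 = EH/AD/- → run E
t=8: L0/L1/L2 = EH/AD/- → run E
t=9: L0/L1/L2 = H/ADE/- → run H
t=10: L0/L1/L2 = H/ADE/- → run H
t=11: L0/L1/L2 = H/ADE/- → run H
t=12: L0/L1/L2 = -/ADEH/- → run A
t=13: L0/L1/L2 = -/ADEH/- → run A
t=14: L0/L1/L2 = -/ADEH/- → run A
t=15: L0/L1/L2 = -/ADEH/- → run A
t=16: L0/L1/L2 = -/DEH/- → run D
t=17: L0/L1/L2 = -/DEH/- → run D
t=18: L0/L1/L2 = -/DEH/- → run D
t=19: L0/L1/L2 = -/DEH/- → run D
t=20: L0/L1/L2 = -/DEH/- → run D
t=21: L0/L1/L2 = -/EH/- → run E
t=22: L0/L1/L2 = -/EH/- → run E
t=23: L0/L1/L2 = -/EH/- → run E
t=24: L0/L1/L2 = -/EH/- → run E
t=25: L0/L1/L2 = -/H/- → run H
t=26: (idle)
t=27: (idle)
t=28: (idle)
t=29: (idle)
t=30: (idle)

context switches = 8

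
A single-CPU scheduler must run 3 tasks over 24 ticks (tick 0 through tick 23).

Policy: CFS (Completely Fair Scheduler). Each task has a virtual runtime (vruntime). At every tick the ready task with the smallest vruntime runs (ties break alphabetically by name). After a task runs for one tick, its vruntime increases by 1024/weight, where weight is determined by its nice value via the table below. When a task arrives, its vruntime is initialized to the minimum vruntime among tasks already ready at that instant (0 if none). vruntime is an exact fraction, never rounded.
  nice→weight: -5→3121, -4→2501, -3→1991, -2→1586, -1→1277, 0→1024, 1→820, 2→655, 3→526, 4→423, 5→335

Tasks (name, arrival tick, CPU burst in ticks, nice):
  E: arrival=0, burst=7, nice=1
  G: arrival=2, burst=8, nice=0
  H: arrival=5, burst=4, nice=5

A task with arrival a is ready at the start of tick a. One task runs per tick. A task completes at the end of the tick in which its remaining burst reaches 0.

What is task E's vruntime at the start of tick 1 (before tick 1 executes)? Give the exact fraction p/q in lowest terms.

vruntime(E, start of tick 1) = 256/205

t=0: vr[E=0] → run E
t=1: vr[E=256/205] → run E
t=2: vr[E=512/205 G=512/205] → run E
t=3: vr[E=768/205 G=512/205] → run G
t=4: vr[E=768/205 G=717/205] → run G
t=5: vr[E=768/205 G=922/205 H=768/205] → run E
t=6: vr[E=1024/205 G=922/205 H=768/205] → run H
t=7: vr[E=1024/205 G=922/205 H=18688/2747] → run G
t=8: vr[E=1024/205 G=1127/205 H=18688/2747] → run E
t=9: vr[E=256/41 G=1127/205 H=18688/2747] → run G
t=10: vr[E=256/41 G=1332/205 H=18688/2747] → run E
t=11: vr[E=1536/205 G=1332/205 H=18688/2747] → run G
t=12: vr[E=1536/205 G=1537/205 H=18688/2747] → run H
t=13: vr[E=1536/205 G=1537/205 H=135424/13735] → run E
t=14: vr[G=1537/205 H=135424/13735] → run G
t=15: vr[G=1742/205 H=135424/13735] → run G
t=16: vr[G=1947/205 H=135424/13735] → run G
t=17: vr[H=135424/13735] → run H
t=18: vr[H=177408/13735] → run H
t=19: (idle)
t=20: (idle)
t=21: (idle)
t=22: (idle)
t=23: (idle)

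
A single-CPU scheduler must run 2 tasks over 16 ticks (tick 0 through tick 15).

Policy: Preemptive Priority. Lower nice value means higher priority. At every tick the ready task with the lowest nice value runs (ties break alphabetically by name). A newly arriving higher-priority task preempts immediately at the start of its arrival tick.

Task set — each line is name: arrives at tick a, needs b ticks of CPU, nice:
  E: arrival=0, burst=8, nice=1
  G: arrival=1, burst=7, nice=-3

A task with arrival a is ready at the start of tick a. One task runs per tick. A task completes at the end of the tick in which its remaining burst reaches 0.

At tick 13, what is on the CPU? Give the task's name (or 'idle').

t=0: ready={E} → run E
t=1: ready={E,G} → run G
t=2: ready={E,G} → run G
t=3: ready={E,G} → run G
t=4: ready={E,G} → run G
t=5: ready={E,G} → run G
t=6: ready={E,G} → run G
t=7: ready={E,G} → run G
t=8: ready={E} → run E
t=9: ready={E} → run E
t=10: ready={E} → run E
t=11: ready={E} → run E
t=12: ready={E} → run E
t=13: ready={E} → run E
t=14: ready={E} → run E
t=15: (idle)

running at tick 13 = E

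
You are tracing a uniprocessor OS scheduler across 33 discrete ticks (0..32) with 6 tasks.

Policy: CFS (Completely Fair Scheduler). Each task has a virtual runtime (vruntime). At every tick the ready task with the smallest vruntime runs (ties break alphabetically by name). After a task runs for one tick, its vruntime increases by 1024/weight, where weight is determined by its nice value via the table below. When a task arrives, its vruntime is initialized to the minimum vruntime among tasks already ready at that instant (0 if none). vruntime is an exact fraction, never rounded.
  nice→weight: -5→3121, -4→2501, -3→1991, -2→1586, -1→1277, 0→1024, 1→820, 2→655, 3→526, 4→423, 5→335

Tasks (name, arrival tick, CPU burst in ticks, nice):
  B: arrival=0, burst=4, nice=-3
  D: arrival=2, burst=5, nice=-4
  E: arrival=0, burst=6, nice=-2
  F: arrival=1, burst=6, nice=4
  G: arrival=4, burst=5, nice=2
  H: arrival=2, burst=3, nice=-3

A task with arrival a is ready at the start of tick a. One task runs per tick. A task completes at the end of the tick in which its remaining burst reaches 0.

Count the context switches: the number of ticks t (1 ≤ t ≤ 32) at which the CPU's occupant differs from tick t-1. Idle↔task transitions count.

t=0: vr[B=0 E=0] → run B
t=1: vr[B=1024/1991 E=0 F=0] → run E
t=2: vr[B=1024/1991 D=0 E=512/793 F=0 H=0] → run D
t=3: vr[B=1024/1991 D=1024/2501 E=512/793 F=0 H=0] → run F
t=4: vr[B=1024/1991 D=1024/2501 E=512/793 F=1024/423 G=0 H=0] → run G
t=5: vr[B=1024/1991 D=1024/2501 E=512/793 F=1024/423 G=1024/655 H=0] → run H
t=6: vr[B=1024/1991 D=1024/2501 E=512/793 F=1024/423 G=1024/655 H=1024/1991] → run D
t=7: vr[B=1024/1991 D=2048/2501 E=512/793 F=1024/423 G=1024/655 H=1024/1991] → run B
t=8: vr[B=2048/1991 D=2048/2501 E=512/793 F=1024/423 G=1024/655 H=1024/1991] → run H
t=9: vr[B=2048/1991 D=2048/2501 E=512/793 F=1024/423 G=1024/655 H=2048/1991] → run E
t=10: vr[B=2048/1991 D=2048/2501 E=1024/793 F=1024/423 G=1024/655 H=2048/1991] → run D
t=11: vr[B=2048/1991 D=3072/2501 E=1024/793 F=1024/423 G=1024/655 H=2048/1991] → run B
t=12: vr[B=3072/1991 D=3072/2501 E=1024/793 F=1024/423 G=1024/655 H=2048/1991] → run H
t=13: vr[B=3072/1991 D=3072/2501 E=1024/793 F=1024/423 G=1024/655] → run D
t=14: vr[B=3072/1991 D=4096/2501 E=1024/793 F=1024/423 G=1024/655] → run E
t=15: vr[B=3072/1991 D=4096/2501 E=1536/793 F=1024/423 G=1024/655] → run B
t=16: vr[D=4096/2501 E=1536/793 F=1024/423 G=1024/655] → run G
t=17: vr[D=4096/2501 E=1536/793 F=1024/423 G=2048/655] → run D
t=18: vr[E=1536/793 F=1024/423 G=2048/655] → run E
t=19: vr[E=2048/793 F=1024/423 G=2048/655] → run F
t=20: vr[E=2048/793 F=2048/423 G=2048/655] → run E
t=21: vr[E=2560/793 F=2048/423 G=2048/655] → run G
t=22: vr[E=2560/793 F=2048/423 G=3072/655] → run E
t=23: vr[F=2048/423 G=3072/655] → run G
t=24: vr[F=2048/423 G=4096/655] → run F
t=25: vr[F=1024/141 G=4096/655] → run G
t=26: vr[F=1024/141] → run F
t=27: vr[F=4096/423] → run F
t=28: vr[F=5120/423] → run F
t=29: (idle)
t=30: (idle)
t=31: (idle)
t=32: (idle)

context switches = 27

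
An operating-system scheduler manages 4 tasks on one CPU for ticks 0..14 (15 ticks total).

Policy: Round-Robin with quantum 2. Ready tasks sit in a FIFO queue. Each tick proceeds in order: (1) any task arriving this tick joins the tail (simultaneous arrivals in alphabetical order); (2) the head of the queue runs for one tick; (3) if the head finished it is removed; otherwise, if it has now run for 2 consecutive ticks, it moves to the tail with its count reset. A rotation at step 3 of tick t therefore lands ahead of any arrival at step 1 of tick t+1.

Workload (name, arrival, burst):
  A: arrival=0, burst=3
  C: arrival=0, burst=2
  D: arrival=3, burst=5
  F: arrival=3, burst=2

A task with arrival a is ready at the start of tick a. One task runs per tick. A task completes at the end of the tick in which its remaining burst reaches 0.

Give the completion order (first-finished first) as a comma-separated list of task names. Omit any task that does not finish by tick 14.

t=0: queue=[A,C] q_used=0 → run A
t=1: queue=[A,C] q_used=1 → run A
t=2: queue=[C,A] q_used=0 → run C
t=3: queue=[C,A,D,F] q_used=1 → run C
t=4: queue=[A,D,F] q_used=0 → run A
t=5: queue=[D,F] q_used=0 → run D
t=6: queue=[D,F] q_used=1 → run D
t=7: queue=[F,D] q_used=0 → run F
t=8: queue=[F,D] q_used=1 → run F
t=9: queue=[D] q_used=0 → run D
t=10: queue=[D] q_used=1 → run D
t=11: queue=[D] q_used=0 → run D
t=12: (idle)
t=13: (idle)
t=14: (idle)

completion order = C, A, F, D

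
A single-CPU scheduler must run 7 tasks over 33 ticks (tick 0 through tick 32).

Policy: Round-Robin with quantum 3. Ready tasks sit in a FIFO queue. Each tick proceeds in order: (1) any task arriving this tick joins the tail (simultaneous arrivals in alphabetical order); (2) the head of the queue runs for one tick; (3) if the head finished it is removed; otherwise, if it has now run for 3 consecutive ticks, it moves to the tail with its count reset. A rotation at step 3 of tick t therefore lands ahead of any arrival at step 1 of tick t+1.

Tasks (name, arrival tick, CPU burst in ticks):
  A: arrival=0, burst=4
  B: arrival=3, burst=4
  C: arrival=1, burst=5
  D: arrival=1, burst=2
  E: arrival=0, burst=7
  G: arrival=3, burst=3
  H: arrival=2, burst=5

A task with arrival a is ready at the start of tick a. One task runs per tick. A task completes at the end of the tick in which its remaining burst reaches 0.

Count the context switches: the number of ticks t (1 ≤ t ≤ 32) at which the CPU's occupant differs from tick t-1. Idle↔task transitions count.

context switches = 13

t=0: queue=[A,E] q_used=0 → run A
t=1: queue=[A,E,C,D] q_used=1 → run A
t=2: queue=[A,E,C,D,H] q_used=2 → run A
t=3: queue=[E,C,D,H,A,B,G] q_used=0 → run E
t=4: queue=[E,C,D,H,A,B,G] q_used=1 → run E
t=5: queue=[E,C,D,H,A,B,G] q_used=2 → run E
t=6: queue=[C,D,H,A,B,G,E] q_used=0 → run C
t=7: queue=[C,D,H,A,B,G,E] q_used=1 → run C
t=8: queue=[C,D,H,A,B,G,E] q_used=2 → run C
t=9: queue=[D,H,A,B,G,E,C] q_used=0 → run D
t=10: queue=[D,H,A,B,G,E,C] q_used=1 → run D
t=11: queue=[H,A,B,G,E,C] q_used=0 → run H
t=12: queue=[H,A,B,G,E,C] q_used=1 → run H
t=13: queue=[H,A,B,G,E,C] q_used=2 → run H
t=14: queue=[A,B,G,E,C,H] q_used=0 → run A
t=15: queue=[B,G,E,C,H] q_used=0 → run B
t=16: queue=[B,G,E,C,H] q_used=1 → run B
t=17: queue=[B,G,E,C,H] q_used=2 → run B
t=18: queue=[G,E,C,H,B] q_used=0 → run G
t=19: queue=[G,E,C,H,B] q_used=1 → run G
t=20: queue=[G,E,C,H,B] q_used=2 → run G
t=21: queue=[E,C,H,B] q_used=0 → run E
t=22: queue=[E,C,H,B] q_used=1 → run E
t=23: queue=[E,C,H,B] q_used=2 → run E
t=24: queue=[C,H,B,E] q_used=0 → run C
t=25: queue=[C,H,B,E] q_used=1 → run C
t=26: queue=[H,B,E] q_used=0 → run H
t=27: queue=[H,B,E] q_used=1 → run H
t=28: queue=[B,E] q_used=0 → run B
t=29: queue=[E] q_used=0 → run E
t=30: (idle)
t=31: (idle)
t=32: (idle)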